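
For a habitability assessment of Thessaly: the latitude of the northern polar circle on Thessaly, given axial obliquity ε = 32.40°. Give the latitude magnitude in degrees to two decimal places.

57.60°

The polar circle is the lowest latitude that experiences at least one full rotation of continuous daylight at the northern-summer solstice; it lies at |φ| = 90° − ε = 90° − 32.40° = 57.60°.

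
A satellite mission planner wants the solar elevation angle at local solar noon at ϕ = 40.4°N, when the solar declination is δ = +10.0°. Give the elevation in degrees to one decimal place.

59.6°

At local noon the hour angle is zero, so the zenith angle equals |ϕ − δ| = |+40.4° − (+10.000°)| = 30.400°.
Elevation = 90° − 30.400° = 59.6°.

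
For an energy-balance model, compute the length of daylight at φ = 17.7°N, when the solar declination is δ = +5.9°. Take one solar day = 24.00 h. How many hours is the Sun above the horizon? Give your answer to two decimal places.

12.25 h

cos H₀ = −tan φ · tan δ = −tan(+17.7°) × tan(+5.900°) = -0.0330, so H₀ = 1.6038 rad = 91.89°.
Daylight = 2H₀/(2π) × 24.00 h = (1.6038/π) × 24.00 = 12.25 h.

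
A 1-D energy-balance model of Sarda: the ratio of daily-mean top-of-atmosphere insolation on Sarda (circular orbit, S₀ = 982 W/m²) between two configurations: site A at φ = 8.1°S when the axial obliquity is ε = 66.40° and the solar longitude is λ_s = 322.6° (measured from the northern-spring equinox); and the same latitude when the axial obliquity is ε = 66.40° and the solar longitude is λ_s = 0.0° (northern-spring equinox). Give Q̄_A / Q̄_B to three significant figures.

Q̄_A / Q̄_B ≈ 0.959

— Configuration A (φ=-8.1°):
Solar declination: sin δ = sin ε · sin λ_s = sin 66.40° × sin 322.6° = -0.55658, so δ = -33.819°.
cos H₀ = −tan(-8.1°) tan(-33.819°) = -0.0953, H₀ = 1.6663 rad.
Bracket: H₀ sin φ sin δ + cos φ cos δ sin H₀ = 1.6663×-0.14090×-0.55658 + 0.99002×0.83080×0.99544 = 0.130675 + 0.818758 = 0.949433.
Q̄ = (S₀/π) × [bracket] = (982/π) × 0.949433 = 296.77 W/m².
— Configuration B (φ=-8.1°):
Solar declination: sin δ = sin ε · sin λ_s = sin 66.40° × sin 0.0° = 0.00000, so δ = +0.000°.
cos H₀ = −tan(-8.1°) tan(+0.000°) = 0.0000, H₀ = 1.5708 rad.
Bracket: H₀ sin φ sin δ + cos φ cos δ sin H₀ = 1.5708×-0.14090×0.00000 + 0.99002×1.00000×1.00000 = -0.000000 + 0.990020 = 0.990020.
Q̄ = (S₀/π) × [bracket] = (982/π) × 0.990020 = 309.46 W/m².
Ratio Q̄_A / Q̄_B = 296.77 / 309.46 = 0.9590.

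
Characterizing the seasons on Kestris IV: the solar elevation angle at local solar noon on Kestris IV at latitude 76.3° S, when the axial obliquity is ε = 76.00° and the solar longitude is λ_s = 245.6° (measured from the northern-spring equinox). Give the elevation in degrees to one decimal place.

Solar declination: sin δ = sin ε · sin λ_s = sin 76.00° × sin 245.6° = -0.88363, so δ = -62.084°.
At local noon the hour angle is zero, so the zenith angle equals |φ − δ| = |-76.3° − (-62.084°)| = 14.216°.
Elevation = 90° − 14.216° = 75.8°.

75.8°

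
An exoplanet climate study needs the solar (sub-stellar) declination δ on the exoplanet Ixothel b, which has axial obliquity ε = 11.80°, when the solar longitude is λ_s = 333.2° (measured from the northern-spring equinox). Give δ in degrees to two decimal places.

δ = -5.29°

sin δ = sin ε · sin λ_s = sin 11.80° × sin 333.2° = -0.092203.
δ = arcsin(-0.092203) = -5.29°.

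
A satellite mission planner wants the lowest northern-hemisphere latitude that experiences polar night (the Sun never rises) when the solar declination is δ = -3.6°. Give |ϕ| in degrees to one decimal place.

Polar night requires cos h₀ = −tan ϕ tan δ ≥ 1, i.e. tan ϕ tan δ ≤ −1.
The boundary is |tan ϕ| · |tan δ| = 1, so |ϕ| = 90° − |δ| = 90° − 3.6° = 86.4° in the northern hemisphere.

|ϕ| = 86.4°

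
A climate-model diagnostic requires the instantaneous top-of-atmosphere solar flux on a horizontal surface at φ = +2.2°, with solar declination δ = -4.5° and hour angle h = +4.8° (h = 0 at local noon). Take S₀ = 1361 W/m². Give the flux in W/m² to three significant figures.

cos θ_z = sin φ sin δ + cos φ cos δ cos h = -0.003012 + 0.992689 = 0.989677.
Flux = S₀ · cos θ_z = 1361 × 0.989677 = 1347 W/m².

1.35e+03 W/m²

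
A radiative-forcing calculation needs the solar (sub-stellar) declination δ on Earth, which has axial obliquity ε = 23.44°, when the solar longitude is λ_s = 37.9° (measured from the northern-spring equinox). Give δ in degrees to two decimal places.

sin δ = sin ε · sin λ_s = sin 23.44° × sin 37.9° = 0.244356.
δ = arcsin(0.244356) = +14.14°.

δ = +14.14°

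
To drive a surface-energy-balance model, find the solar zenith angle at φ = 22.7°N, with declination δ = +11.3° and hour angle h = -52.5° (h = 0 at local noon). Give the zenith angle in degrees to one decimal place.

θ_z = 51.2°

cos θ_z = sin φ sin δ + cos φ cos δ cos h = 0.075617 + 0.550719 = 0.626336.
θ_z = arccos(0.626336) = 51.2°.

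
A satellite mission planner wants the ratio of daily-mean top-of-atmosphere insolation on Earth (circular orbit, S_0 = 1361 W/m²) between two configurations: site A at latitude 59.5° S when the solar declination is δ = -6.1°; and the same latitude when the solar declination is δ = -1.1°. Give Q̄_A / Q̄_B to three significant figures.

Q̄_A / Q̄_B ≈ 1.23

— Configuration A (ϕ=-59.5°):
cos h₀ = −tan(-59.5°) tan(-6.100°) = -0.1814, h₀ = 1.7532 rad.
Bracket: h₀ sin ϕ sin δ + cos ϕ cos δ sin h₀ = 1.7532×-0.86163×-0.10626 + 0.50754×0.99434×0.98340 = 0.160517 + 0.496290 = 0.656807.
Q̄ = (S_0/π) × [bracket] = (1361/π) × 0.656807 = 284.54 W/m².
— Configuration B (ϕ=-59.5°):
cos h₀ = −tan(-59.5°) tan(-1.100°) = -0.0326, h₀ = 1.6034 rad.
Bracket: h₀ sin ϕ sin δ + cos ϕ cos δ sin h₀ = 1.6034×-0.86163×-0.01920 + 0.50754×0.99982×0.99947 = 0.026526 + 0.507180 = 0.533706.
Q̄ = (S_0/π) × [bracket] = (1361/π) × 0.533706 = 231.21 W/m².
Ratio Q̄_A / Q̄_B = 284.54 / 231.21 = 1.231.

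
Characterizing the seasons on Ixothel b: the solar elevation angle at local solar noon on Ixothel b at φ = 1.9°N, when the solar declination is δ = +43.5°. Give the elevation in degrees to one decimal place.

At local noon the hour angle is zero, so the zenith angle equals |φ − δ| = |+1.9° − (+43.500°)| = 41.600°.
Elevation = 90° − 41.600° = 48.4°.

48.4°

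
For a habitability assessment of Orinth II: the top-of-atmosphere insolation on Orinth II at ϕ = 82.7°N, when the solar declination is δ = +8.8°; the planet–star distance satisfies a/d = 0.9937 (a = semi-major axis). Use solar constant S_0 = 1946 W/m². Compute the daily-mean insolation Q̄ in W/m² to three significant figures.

Q̄ ≈ 292 W/m²

cos h₀ = −tan(+82.7°) tan(+8.800°) = -1.2085 ≤ −1 ⇒ polar day, h₀ = π.
Bracket: h₀ sin ϕ sin δ + cos ϕ cos δ sin h₀ = 3.1416×0.99189×0.15299 + 0.12706×0.98823×0.00000 = 0.476735 + 0.000000 = 0.476735.
Inverse-square distance factor (a/d)² = 0.9937² = 0.987440.
Q̄ = (S_0/π) × 0.987440 × [bracket] = (1946/π) × 0.987440 × 0.476735 = 291.6 W/m².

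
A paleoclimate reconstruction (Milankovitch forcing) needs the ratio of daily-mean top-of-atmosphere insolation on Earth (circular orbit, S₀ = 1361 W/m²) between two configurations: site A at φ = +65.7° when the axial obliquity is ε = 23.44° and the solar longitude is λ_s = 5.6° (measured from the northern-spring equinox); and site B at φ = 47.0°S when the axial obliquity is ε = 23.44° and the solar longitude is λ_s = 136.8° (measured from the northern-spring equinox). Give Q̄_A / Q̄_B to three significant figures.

— Configuration A (φ=+65.7°):
Solar declination: sin δ = sin ε · sin λ_s = sin 23.44° × sin 5.6° = 0.03882, so δ = +2.225°.
cos H₀ = −tan(+65.7°) tan(+2.225°) = -0.0860, H₀ = 1.6569 rad.
Bracket: H₀ sin φ sin δ + cos φ cos δ sin H₀ = 1.6569×0.91140×0.03882 + 0.41151×0.99925×0.99629 = 0.058622 + 0.409676 = 0.468298.
Q̄ = (S₀/π) × [bracket] = (1361/π) × 0.468298 = 202.88 W/m².
— Configuration B (φ=-47.0°):
Solar declination: sin δ = sin ε · sin λ_s = sin 23.44° × sin 136.8° = 0.27230, so δ = +15.801°.
cos H₀ = −tan(-47.0°) tan(+15.801°) = 0.3035, H₀ = 1.2625 rad.
Bracket: H₀ sin φ sin δ + cos φ cos δ sin H₀ = 1.2625×-0.73135×0.27230 + 0.68200×0.96221×0.95284 = -0.251423 + 0.625280 = 0.373857.
Q̄ = (S₀/π) × [bracket] = (1361/π) × 0.373857 = 161.96 W/m².
Ratio Q̄_A / Q̄_B = 202.88 / 161.96 = 1.253.

Q̄_A / Q̄_B ≈ 1.25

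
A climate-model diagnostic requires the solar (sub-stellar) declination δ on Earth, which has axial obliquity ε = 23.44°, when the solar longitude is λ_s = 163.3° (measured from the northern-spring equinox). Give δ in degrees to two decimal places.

δ = +6.56°

sin δ = sin ε · sin λ_s = sin 23.44° × sin 163.3° = 0.114309.
δ = arcsin(0.114309) = +6.56°.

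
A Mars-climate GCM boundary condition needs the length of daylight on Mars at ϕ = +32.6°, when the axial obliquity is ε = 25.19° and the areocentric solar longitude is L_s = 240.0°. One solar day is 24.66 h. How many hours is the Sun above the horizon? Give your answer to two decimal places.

sin δ = sin 25.19° × sin 240.0° = -0.36860, so δ = -21.629°.
cos h₀ = −tan ϕ · tan δ = −tan(+32.6°) × tan(-21.629°) = 0.2536, so h₀ = 1.3144 rad = 75.31°.
Daylight = 2h₀/(2π) × 24.66 h = (1.3144/π) × 24.66 = 10.32 h.

10.32 h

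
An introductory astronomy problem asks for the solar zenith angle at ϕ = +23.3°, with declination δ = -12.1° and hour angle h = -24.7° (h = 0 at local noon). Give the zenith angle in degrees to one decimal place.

θ_z = 42.9°

cos θ_z = sin ϕ sin δ + cos ϕ cos δ cos h = -0.082914 + 0.815878 = 0.732964.
θ_z = arccos(0.732964) = 42.9°.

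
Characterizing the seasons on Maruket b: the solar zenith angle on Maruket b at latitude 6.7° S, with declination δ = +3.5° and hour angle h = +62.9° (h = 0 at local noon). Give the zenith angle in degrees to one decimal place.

cos θ_z = sin φ sin δ + cos φ cos δ cos h = -0.007123 + 0.451590 = 0.444467.
θ_z = arccos(0.444467) = 63.6°.

θ_z = 63.6°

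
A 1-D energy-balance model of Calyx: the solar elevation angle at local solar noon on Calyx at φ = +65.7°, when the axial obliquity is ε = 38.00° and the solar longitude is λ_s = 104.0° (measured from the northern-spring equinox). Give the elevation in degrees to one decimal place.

Solar declination: sin δ = sin ε · sin λ_s = sin 38.00° × sin 104.0° = 0.59737, so δ = +36.682°.
At local noon the hour angle is zero, so the zenith angle equals |φ − δ| = |+65.7° − (+36.682°)| = 29.018°.
Elevation = 90° − 29.018° = 61.0°.

61.0°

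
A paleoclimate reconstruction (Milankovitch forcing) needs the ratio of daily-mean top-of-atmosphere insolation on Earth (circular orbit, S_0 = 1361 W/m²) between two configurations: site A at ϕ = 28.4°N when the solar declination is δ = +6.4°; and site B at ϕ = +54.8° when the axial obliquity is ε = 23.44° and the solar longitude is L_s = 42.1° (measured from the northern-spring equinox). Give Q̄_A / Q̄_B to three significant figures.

— Configuration A (ϕ=+28.4°):
cos h₀ = −tan(+28.4°) tan(+6.400°) = -0.0606, h₀ = 1.6315 rad.
Bracket: h₀ sin ϕ sin δ + cos ϕ cos δ sin h₀ = 1.6315×0.47562×0.11147 + 0.87965×0.99377×0.99816 = 0.086498 + 0.872561 = 0.959059.
Q̄ = (S_0/π) × [bracket] = (1361/π) × 0.959059 = 415.48 W/m².
— Configuration B (ϕ=+54.8°):
Solar declination: sin δ = sin ε · sin L_s = sin 23.44° × sin 42.1° = 0.26669, so δ = +15.467°.
cos h₀ = −tan(+54.8°) tan(+15.467°) = -0.3923, h₀ = 1.9739 rad.
Bracket: h₀ sin ϕ sin δ + cos ϕ cos δ sin h₀ = 1.9739×0.81714×0.26669 + 0.57643×0.96378×0.91985 = 0.430158 + 0.511024 = 0.941182.
Q̄ = (S_0/π) × [bracket] = (1361/π) × 0.941182 = 407.74 W/m².
Ratio Q̄_A / Q̄_B = 415.48 / 407.74 = 1.019.

Q̄_A / Q̄_B ≈ 1.02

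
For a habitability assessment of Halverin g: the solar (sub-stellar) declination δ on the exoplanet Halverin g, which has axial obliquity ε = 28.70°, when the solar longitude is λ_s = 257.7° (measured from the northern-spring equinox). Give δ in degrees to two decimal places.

δ = -27.98°

sin δ = sin ε · sin λ_s = sin 28.70° × sin 257.7° = -0.469200.
δ = arcsin(-0.469200) = -27.98°.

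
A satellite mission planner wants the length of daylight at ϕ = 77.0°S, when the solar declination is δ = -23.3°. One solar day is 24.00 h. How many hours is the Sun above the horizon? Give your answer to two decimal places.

24.00 h

Sunrise equation: cos h₀ = −tan ϕ · tan δ = -1.8654 ≤ −1, so the Sun never sets (polar day) and h₀ = π.
Daylight = 2h₀/(2π) × 24.00 h = (3.1416/π) × 24.00 = 24.00 h.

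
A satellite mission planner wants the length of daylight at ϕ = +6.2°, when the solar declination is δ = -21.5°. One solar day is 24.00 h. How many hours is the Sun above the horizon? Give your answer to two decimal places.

11.67 h

cos h₀ = −tan ϕ · tan δ = −tan(+6.2°) × tan(-21.500°) = 0.0428, so h₀ = 1.5280 rad = 87.55°.
Daylight = 2h₀/(2π) × 24.00 h = (1.5280/π) × 24.00 = 11.67 h.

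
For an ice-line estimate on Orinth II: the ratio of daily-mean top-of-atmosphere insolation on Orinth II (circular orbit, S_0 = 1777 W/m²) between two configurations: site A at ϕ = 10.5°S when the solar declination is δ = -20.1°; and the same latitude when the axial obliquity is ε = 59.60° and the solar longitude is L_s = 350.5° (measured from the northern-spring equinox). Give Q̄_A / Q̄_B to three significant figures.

— Configuration A (ϕ=-10.5°):
cos h₀ = −tan(-10.5°) tan(-20.100°) = -0.0678, h₀ = 1.6387 rad.
Bracket: h₀ sin ϕ sin δ + cos ϕ cos δ sin h₀ = 1.6387×-0.18224×-0.34366 + 0.98325×0.93909×0.99770 = 0.102629 + 0.921237 = 1.023866.
Q̄ = (S_0/π) × [bracket] = (1777/π) × 1.023866 = 579.14 W/m².
— Configuration B (ϕ=-10.5°):
Solar declination: sin δ = sin ε · sin L_s = sin 59.60° × sin 350.5° = -0.14236, so δ = -8.184°.
cos h₀ = −tan(-10.5°) tan(-8.184°) = -0.0267, h₀ = 1.5975 rad.
Bracket: h₀ sin ϕ sin δ + cos ϕ cos δ sin h₀ = 1.5975×-0.18224×-0.14236 + 0.98325×0.98982×0.99964 = 0.041445 + 0.972890 = 1.014335.
Q̄ = (S_0/π) × [bracket] = (1777/π) × 1.014335 = 573.75 W/m².
Ratio Q̄_A / Q̄_B = 579.14 / 573.75 = 1.009.

Q̄_A / Q̄_B ≈ 1.01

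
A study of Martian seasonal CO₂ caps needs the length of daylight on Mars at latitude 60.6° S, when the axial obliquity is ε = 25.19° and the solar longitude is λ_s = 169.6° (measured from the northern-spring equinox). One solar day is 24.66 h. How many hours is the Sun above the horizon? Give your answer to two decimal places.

Solar declination: sin δ = sin ε · sin λ_s = sin 25.19° × sin 169.6° = 0.07683, so δ = +4.407°.
cos H₀ = −tan φ · tan δ = −tan(-60.6°) × tan(+4.407°) = 0.1368, so H₀ = 1.4336 rad = 82.14°.
Daylight = 2H₀/(2π) × 24.66 h = (1.4336/π) × 24.66 = 11.25 h.

11.25 h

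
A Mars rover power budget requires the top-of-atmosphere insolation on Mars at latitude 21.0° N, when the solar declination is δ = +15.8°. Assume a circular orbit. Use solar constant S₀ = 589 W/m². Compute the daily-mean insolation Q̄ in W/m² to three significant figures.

cos H₀ = −tan(+21.0°) tan(+15.800°) = -0.1086, H₀ = 1.6796 rad.
Bracket: H₀ sin φ sin δ + cos φ cos δ sin H₀ = 1.6796×0.35837×0.27228 + 0.93358×0.96222×0.99408 = 0.163890 + 0.892991 = 1.056881.
Q̄ = (S₀/π) × [bracket] = (589/π) × 1.056881 = 198.1 W/m².

Q̄ ≈ 198 W/m²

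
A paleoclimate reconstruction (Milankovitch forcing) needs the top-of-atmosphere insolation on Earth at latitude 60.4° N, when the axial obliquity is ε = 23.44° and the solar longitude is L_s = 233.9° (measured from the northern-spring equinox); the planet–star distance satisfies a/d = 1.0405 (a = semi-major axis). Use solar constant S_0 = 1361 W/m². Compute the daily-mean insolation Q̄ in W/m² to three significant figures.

Solar declination: sin δ = sin ε · sin L_s = sin 23.44° × sin 233.9° = -0.32141, so δ = -18.748°.
cos h₀ = −tan(+60.4°) tan(-18.748°) = 0.5975, h₀ = 0.9304 rad.
Bracket: h₀ sin ϕ sin δ + cos ϕ cos δ sin h₀ = 0.9304×0.86949×-0.32141 + 0.49394×0.94694×0.80188 = -0.260012 + 0.375065 = 0.115053.
Inverse-square distance factor (a/d)² = 1.0405² = 1.082640.
Q̄ = (S_0/π) × 1.082640 × [bracket] = (1361/π) × 1.082640 × 0.115053 = 53.96 W/m².

Q̄ ≈ 54.0 W/m²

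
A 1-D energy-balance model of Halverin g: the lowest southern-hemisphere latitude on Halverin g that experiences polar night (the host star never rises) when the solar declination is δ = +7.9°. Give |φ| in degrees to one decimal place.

|φ| = 82.1°

Polar night requires cos H₀ = −tan φ tan δ ≥ 1, i.e. tan φ tan δ ≤ −1.
The boundary is |tan φ| · |tan δ| = 1, so |φ| = 90° − |δ| = 90° − 7.9° = 82.1° in the southern hemisphere.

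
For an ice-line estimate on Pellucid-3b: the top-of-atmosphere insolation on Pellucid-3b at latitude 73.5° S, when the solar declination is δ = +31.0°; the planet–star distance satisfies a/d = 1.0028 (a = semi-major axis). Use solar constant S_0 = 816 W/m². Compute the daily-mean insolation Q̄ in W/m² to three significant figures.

Q̄ ≈ 0.00 W/m²

cos h₀ = −tan(-73.5°) tan(+31.000°) = 2.0285 ≥ 1 ⇒ polar night, h₀ = 0 and Q̄ = 0.
Inverse-square distance factor (a/d)² = 1.0028² = 1.005608.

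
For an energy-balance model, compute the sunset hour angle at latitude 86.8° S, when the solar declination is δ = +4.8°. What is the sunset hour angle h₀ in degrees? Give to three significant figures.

cos h₀ = −tan ϕ · tan δ = 1.5020 ≥ 1, so the Sun never rises (polar night) and h₀ = 0.

h₀ = 0.00°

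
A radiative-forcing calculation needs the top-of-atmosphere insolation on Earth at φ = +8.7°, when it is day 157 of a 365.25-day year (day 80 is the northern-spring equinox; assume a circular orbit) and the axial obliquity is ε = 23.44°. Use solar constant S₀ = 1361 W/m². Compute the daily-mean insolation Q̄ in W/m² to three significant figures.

Solar longitude: λ_s = 360° × (157 − 80)/365.25 = 75.893°.
sin δ = sin 23.44° × sin 75.893° = 0.38579, so δ = +22.693°.
cos H₀ = −tan(+8.7°) tan(+22.693°) = -0.0640, H₀ = 1.6348 rad.
Bracket: H₀ sin φ sin δ + cos φ cos δ sin H₀ = 1.6348×0.15126×0.38579 + 0.98849×0.92259×0.99795 = 0.095398 + 0.910101 = 1.005499.
Q̄ = (S₀/π) × [bracket] = (1361/π) × 1.005499 = 435.6 W/m².

Q̄ ≈ 436 W/m²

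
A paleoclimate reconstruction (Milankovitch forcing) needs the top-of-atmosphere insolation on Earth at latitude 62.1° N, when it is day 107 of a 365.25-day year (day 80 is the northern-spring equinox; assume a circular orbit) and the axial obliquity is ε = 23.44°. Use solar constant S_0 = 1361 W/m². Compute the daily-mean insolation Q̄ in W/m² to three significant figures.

Q̄ ≈ 318 W/m²

Solar longitude: L_s = 360° × (107 − 80)/365.25 = 26.612°.
sin δ = sin 23.44° × sin 26.612° = 0.17819, so δ = +10.264°.
cos h₀ = −tan(+62.1°) tan(+10.264°) = -0.3420, h₀ = 1.9199 rad.
Bracket: h₀ sin ϕ sin δ + cos ϕ cos δ sin h₀ = 1.9199×0.88377×0.17819 + 0.46793×0.98400×0.93970 = 0.302344 + 0.432678 = 0.735022.
Q̄ = (S_0/π) × [bracket] = (1361/π) × 0.735022 = 318.4 W/m².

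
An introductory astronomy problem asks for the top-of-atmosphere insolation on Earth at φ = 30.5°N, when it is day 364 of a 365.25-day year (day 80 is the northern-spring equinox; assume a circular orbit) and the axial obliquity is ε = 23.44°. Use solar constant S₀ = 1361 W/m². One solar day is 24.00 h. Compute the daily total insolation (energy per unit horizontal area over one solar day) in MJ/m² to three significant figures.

Solar longitude: λ_s = 360° × (364 − 80)/365.25 = 279.918°.
sin δ = sin 23.44° × sin 279.918° = -0.39184, so δ = -23.069°.
cos H₀ = −tan(+30.5°) tan(-23.069°) = 0.2509, H₀ = 1.3172 rad.
Bracket: H₀ sin φ sin δ + cos φ cos δ sin H₀ = 1.3172×0.50754×-0.39184 + 0.86163×0.92003×0.96802 = -0.261957 + 0.767374 = 0.505417.
Q̄ = (S₀/π) × [bracket] = (1361/π) × 0.505417 = 218.96 W/m².
Daily total = Q̄ × 24.00 h × 3600 s/h = 218.96 × 24.00 × 3600 / 10⁶ = 18.92 MJ/m².

18.9 MJ/m²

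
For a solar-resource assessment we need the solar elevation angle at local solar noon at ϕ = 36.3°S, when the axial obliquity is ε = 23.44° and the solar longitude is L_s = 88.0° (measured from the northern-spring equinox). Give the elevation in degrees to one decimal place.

Solar declination: sin δ = sin ε · sin L_s = sin 23.44° × sin 88.0° = 0.39755, so δ = +23.425°.
At local noon the hour angle is zero, so the zenith angle equals |ϕ − δ| = |-36.3° − (+23.425°)| = 59.725°.
Elevation = 90° − 59.725° = 30.3°.

30.3°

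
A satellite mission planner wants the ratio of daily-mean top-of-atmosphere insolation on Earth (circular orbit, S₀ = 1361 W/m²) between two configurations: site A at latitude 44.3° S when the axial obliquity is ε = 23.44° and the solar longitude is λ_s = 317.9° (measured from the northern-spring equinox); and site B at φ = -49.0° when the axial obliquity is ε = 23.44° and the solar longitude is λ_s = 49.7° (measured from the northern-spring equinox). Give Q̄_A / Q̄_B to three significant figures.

— Configuration A (φ=-44.3°):
Solar declination: sin δ = sin ε · sin λ_s = sin 23.44° × sin 317.9° = -0.26669, so δ = -15.467°.
cos H₀ = −tan(-44.3°) tan(-15.467°) = -0.2700, H₀ = 1.8442 rad.
Bracket: H₀ sin φ sin δ + cos φ cos δ sin H₀ = 1.8442×-0.69842×-0.26669 + 0.71569×0.96378×0.96285 = 0.343504 + 0.664143 = 1.007647.
Q̄ = (S₀/π) × [bracket] = (1361/π) × 1.007647 = 436.53 W/m².
— Configuration B (φ=-49.0°):
Solar declination: sin δ = sin ε · sin λ_s = sin 23.44° × sin 49.7° = 0.30338, so δ = +17.661°.
cos H₀ = −tan(-49.0°) tan(+17.661°) = 0.3663, H₀ = 1.1958 rad.
Bracket: H₀ sin φ sin δ + cos φ cos δ sin H₀ = 1.1958×-0.75471×0.30338 + 0.65606×0.95287×0.93051 = -0.273795 + 0.581699 = 0.307904.
Q̄ = (S₀/π) × [bracket] = (1361/π) × 0.307904 = 133.39 W/m².
Ratio Q̄_A / Q̄_B = 436.53 / 133.39 = 3.273.

Q̄_A / Q̄_B ≈ 3.27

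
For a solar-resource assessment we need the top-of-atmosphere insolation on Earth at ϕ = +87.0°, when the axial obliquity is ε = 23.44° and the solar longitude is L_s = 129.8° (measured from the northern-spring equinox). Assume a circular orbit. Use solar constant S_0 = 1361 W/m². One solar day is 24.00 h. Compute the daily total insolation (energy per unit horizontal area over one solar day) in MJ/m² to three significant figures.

Solar declination: sin δ = sin ε · sin L_s = sin 23.44° × sin 129.8° = 0.30561, so δ = +17.795°.
cos h₀ = −tan(+87.0°) tan(+17.795°) = -6.1245 ≤ −1 ⇒ polar day, h₀ = π.
Bracket: h₀ sin ϕ sin δ + cos ϕ cos δ sin h₀ = 3.1416×0.99863×0.30561 + 0.05234×0.95216×0.00000 = 0.958789 + 0.000000 = 0.958789.
Q̄ = (S_0/π) × [bracket] = (1361/π) × 0.958789 = 415.37 W/m².
Daily total = Q̄ × 24.00 h × 3600 s/h = 415.37 × 24.00 × 3600 / 10⁶ = 35.89 MJ/m².

35.9 MJ/m²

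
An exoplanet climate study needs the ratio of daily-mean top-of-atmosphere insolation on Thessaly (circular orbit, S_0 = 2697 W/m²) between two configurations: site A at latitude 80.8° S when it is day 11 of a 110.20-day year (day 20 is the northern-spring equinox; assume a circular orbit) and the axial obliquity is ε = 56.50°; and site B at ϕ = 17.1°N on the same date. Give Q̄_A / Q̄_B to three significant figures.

— Configuration A (ϕ=-80.8°):
Solar longitude: L_s = 360° × (11 − 20)/110.20 = -29.401°, i.e. -29.401° + 360° = 330.599°.
sin δ = sin 56.50° × sin 330.599° = -0.40937, so δ = -24.165°.
cos h₀ = −tan(-80.8°) tan(-24.165°) = -2.7703 ≤ −1 ⇒ polar day, h₀ = π.
Bracket: h₀ sin ϕ sin δ + cos ϕ cos δ sin h₀ = 3.1416×-0.98714×-0.40937 + 0.15988×0.91237×0.00000 = 1.269538 + 0.000000 = 1.269538.
Q̄ = (S_0/π) × [bracket] = (2697/π) × 1.269538 = 1089.9 W/m².
— Configuration B (ϕ=+17.1°):
cos h₀ = −tan(+17.1°) tan(-24.165°) = 0.1380, h₀ = 1.4323 rad.
Bracket: h₀ sin ϕ sin δ + cos ϕ cos δ sin h₀ = 1.4323×0.29404×-0.40937 + 0.95579×0.91237×0.99043 = -0.172408 + 0.863689 = 0.691281.
Q̄ = (S_0/π) × [bracket] = (2697/π) × 0.691281 = 593.45 W/m².
Ratio Q̄_A / Q̄_B = 1089.9 / 593.45 = 1.837.

Q̄_A / Q̄_B ≈ 1.84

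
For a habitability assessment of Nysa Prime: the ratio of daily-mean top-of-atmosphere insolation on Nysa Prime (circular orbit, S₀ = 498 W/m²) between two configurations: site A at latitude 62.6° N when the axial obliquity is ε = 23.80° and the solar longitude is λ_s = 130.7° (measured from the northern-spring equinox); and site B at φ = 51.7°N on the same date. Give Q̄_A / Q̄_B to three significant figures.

Q̄_A / Q̄_B ≈ 0.936

— Configuration A (φ=+62.6°):
Solar declination: sin δ = sin ε · sin λ_s = sin 23.80° × sin 130.7° = 0.30594, so δ = +17.815°.
cos H₀ = −tan(+62.6°) tan(+17.815°) = -0.6199, H₀ = 2.2395 rad.
Bracket: H₀ sin φ sin δ + cos φ cos δ sin H₀ = 2.2395×0.88782×0.30594 + 0.46020×0.95205×0.78464 = 0.608292 + 0.343777 = 0.952069.
Q̄ = (S₀/π) × [bracket] = (498/π) × 0.952069 = 150.92 W/m².
— Configuration B (φ=+51.7°):
cos H₀ = −tan(+51.7°) tan(+17.815°) = -0.4069, H₀ = 1.9899 rad.
Bracket: H₀ sin φ sin δ + cos φ cos δ sin H₀ = 1.9899×0.78478×0.30594 + 0.61978×0.95205×0.91347 = 0.477766 + 0.539004 = 1.016770.
Q̄ = (S₀/π) × [bracket] = (498/π) × 1.016770 = 161.18 W/m².
Ratio Q̄_A / Q̄_B = 150.92 / 161.18 = 0.9363.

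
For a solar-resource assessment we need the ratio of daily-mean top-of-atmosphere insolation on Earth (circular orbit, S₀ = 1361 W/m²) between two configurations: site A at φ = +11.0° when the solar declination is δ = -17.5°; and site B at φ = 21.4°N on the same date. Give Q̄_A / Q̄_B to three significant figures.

Q̄_A / Q̄_B ≈ 1.17

— Configuration A (φ=+11.0°):
cos H₀ = −tan(+11.0°) tan(-17.500°) = 0.0613, H₀ = 1.5095 rad.
Bracket: H₀ sin φ sin δ + cos φ cos δ sin H₀ = 1.5095×0.19081×-0.30071 + 0.98163×0.95372×0.99812 = -0.086613 + 0.934440 = 0.847827.
Q̄ = (S₀/π) × [bracket] = (1361/π) × 0.847827 = 367.30 W/m².
— Configuration B (φ=+21.4°):
cos H₀ = −tan(+21.4°) tan(-17.500°) = 0.1236, H₀ = 1.4469 rad.
Bracket: H₀ sin φ sin δ + cos φ cos δ sin H₀ = 1.4469×0.36488×-0.30071 + 0.93106×0.95372×0.99234 = -0.158758 + 0.881169 = 0.722411.
Q̄ = (S₀/π) × [bracket] = (1361/π) × 0.722411 = 312.96 W/m².
Ratio Q̄_A / Q̄_B = 367.30 / 312.96 = 1.174.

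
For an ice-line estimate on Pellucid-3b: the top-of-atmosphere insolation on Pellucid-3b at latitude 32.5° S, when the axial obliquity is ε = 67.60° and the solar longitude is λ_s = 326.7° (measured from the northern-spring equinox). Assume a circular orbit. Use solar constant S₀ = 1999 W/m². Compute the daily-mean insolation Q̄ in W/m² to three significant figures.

Q̄ ≈ 768 W/m²

Solar declination: sin δ = sin ε · sin λ_s = sin 67.60° × sin 326.7° = -0.50760, so δ = -30.504°.
cos H₀ = −tan(-32.5°) tan(-30.504°) = -0.3753, H₀ = 1.9555 rad.
Bracket: H₀ sin φ sin δ + cos φ cos δ sin H₀ = 1.9555×-0.53730×-0.50760 + 0.84339×0.86159×0.92689 = 0.533330 + 0.673531 = 1.206861.
Q̄ = (S₀/π) × [bracket] = (1999/π) × 1.206861 = 767.9 W/m².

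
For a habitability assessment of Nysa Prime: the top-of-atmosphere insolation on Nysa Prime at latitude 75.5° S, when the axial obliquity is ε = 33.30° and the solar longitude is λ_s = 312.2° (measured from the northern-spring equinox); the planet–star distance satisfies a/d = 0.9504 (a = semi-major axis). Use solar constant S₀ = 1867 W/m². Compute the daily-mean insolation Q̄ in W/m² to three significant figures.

Q̄ ≈ 664 W/m²

Solar declination: sin δ = sin ε · sin λ_s = sin 33.30° × sin 312.2° = -0.40672, so δ = -23.999°.
cos H₀ = −tan(-75.5°) tan(-23.999°) = -1.7215 ≤ −1 ⇒ polar day, H₀ = π.
Bracket: H₀ sin φ sin δ + cos φ cos δ sin H₀ = 3.1416×-0.96815×-0.40672 + 0.25038×0.91355×0.00000 = 1.237055 + 0.000000 = 1.237055.
Inverse-square distance factor (a/d)² = 0.9504² = 0.903260.
Q̄ = (S₀/π) × 0.903260 × [bracket] = (1867/π) × 0.903260 × 1.237055 = 664.0 W/m².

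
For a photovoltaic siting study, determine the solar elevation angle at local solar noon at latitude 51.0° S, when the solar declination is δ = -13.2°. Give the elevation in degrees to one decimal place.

52.2°

At local noon the hour angle is zero, so the zenith angle equals |ϕ − δ| = |-51.0° − (-13.200°)| = 37.800°.
Elevation = 90° − 37.800° = 52.2°.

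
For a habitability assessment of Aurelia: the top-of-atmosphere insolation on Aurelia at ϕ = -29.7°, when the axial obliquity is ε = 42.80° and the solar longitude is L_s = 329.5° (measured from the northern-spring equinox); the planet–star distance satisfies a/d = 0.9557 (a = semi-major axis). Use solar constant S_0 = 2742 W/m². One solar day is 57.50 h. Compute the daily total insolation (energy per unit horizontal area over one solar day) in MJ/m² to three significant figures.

182 MJ/m²

Solar declination: sin δ = sin ε · sin L_s = sin 42.80° × sin 329.5° = -0.34484, so δ = -20.172°.
cos h₀ = −tan(-29.7°) tan(-20.172°) = -0.2095, h₀ = 1.7819 rad.
Bracket: h₀ sin ϕ sin δ + cos ϕ cos δ sin h₀ = 1.7819×-0.49546×-0.34484 + 0.86863×0.93866×0.97780 = 0.304446 + 0.797248 = 1.101694.
Inverse-square distance factor (a/d)² = 0.9557² = 0.913362.
Q̄ = (S_0/π) × 0.913362 × [bracket] = (2742/π) × 0.913362 × 1.101694 = 878.26 W/m².
Daily total = Q̄ × 57.50 h × 3600 s/h = 878.26 × 57.50 × 3600 / 10⁶ = 181.8 MJ/m².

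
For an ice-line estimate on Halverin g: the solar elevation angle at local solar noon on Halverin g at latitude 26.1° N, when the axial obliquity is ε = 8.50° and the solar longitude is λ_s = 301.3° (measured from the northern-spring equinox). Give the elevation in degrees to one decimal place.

56.6°

Solar declination: sin δ = sin ε · sin λ_s = sin 8.50° × sin 301.3° = -0.12630, so δ = -7.256°.
At local noon the hour angle is zero, so the zenith angle equals |φ − δ| = |+26.1° − (-7.256°)| = 33.356°.
Elevation = 90° − 33.356° = 56.6°.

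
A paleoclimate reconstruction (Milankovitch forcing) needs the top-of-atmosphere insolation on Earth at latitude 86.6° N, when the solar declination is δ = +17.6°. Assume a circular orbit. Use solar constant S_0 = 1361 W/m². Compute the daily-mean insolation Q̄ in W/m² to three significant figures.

Q̄ ≈ 411 W/m²

cos h₀ = −tan(+86.6°) tan(+17.600°) = -5.3394 ≤ −1 ⇒ polar day, h₀ = π.
Bracket: h₀ sin ϕ sin δ + cos ϕ cos δ sin h₀ = 3.1416×0.99824×0.30237 + 0.05931×0.95319×0.00000 = 0.948254 + 0.000000 = 0.948254.
Q̄ = (S_0/π) × [bracket] = (1361/π) × 0.948254 = 410.8 W/m².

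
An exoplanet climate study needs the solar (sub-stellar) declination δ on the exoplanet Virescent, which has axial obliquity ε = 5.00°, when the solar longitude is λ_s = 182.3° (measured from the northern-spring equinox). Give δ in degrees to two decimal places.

sin δ = sin ε · sin λ_s = sin 5.00° × sin 182.3° = -0.003498.
δ = arcsin(-0.003498) = -0.20°.

δ = -0.20°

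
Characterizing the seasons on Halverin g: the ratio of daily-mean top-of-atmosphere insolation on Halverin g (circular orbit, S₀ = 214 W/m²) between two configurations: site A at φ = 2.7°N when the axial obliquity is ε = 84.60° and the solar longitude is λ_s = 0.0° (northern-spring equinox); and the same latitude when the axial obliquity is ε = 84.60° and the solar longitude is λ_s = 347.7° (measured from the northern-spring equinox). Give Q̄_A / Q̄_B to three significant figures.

— Configuration A (φ=+2.7°):
Solar declination: sin δ = sin ε · sin λ_s = sin 84.60° × sin 0.0° = 0.00000, so δ = +0.000°.
cos H₀ = −tan(+2.7°) tan(+0.000°) = -0.0000, H₀ = 1.5708 rad.
Bracket: H₀ sin φ sin δ + cos φ cos δ sin H₀ = 1.5708×0.04711×0.00000 + 0.99889×1.00000×1.00000 = 0.000000 + 0.998890 = 0.998890.
Q̄ = (S₀/π) × [bracket] = (214/π) × 0.998890 = 68.043 W/m².
— Configuration B (φ=+2.7°):
Solar declination: sin δ = sin ε · sin λ_s = sin 84.60° × sin 347.7° = -0.21208, so δ = -12.245°.
cos H₀ = −tan(+2.7°) tan(-12.245°) = 0.0102, H₀ = 1.5606 rad.
Bracket: H₀ sin φ sin δ + cos φ cos δ sin H₀ = 1.5606×0.04711×-0.21208 + 0.99889×0.97725×0.99995 = -0.015592 + 0.976116 = 0.960524.
Q̄ = (S₀/π) × [bracket] = (214/π) × 0.960524 = 65.429 W/m².
Ratio Q̄_A / Q̄_B = 68.043 / 65.429 = 1.040.

Q̄_A / Q̄_B ≈ 1.04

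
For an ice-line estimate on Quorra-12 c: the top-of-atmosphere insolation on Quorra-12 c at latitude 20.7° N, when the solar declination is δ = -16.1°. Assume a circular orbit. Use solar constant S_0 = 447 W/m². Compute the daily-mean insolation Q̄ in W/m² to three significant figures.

Q̄ ≈ 107 W/m²

cos h₀ = −tan(+20.7°) tan(-16.100°) = 0.1091, h₀ = 1.4615 rad.
Bracket: h₀ sin ϕ sin δ + cos ϕ cos δ sin h₀ = 1.4615×0.35347×-0.27731 + 0.93544×0.96078×0.99403 = -0.143257 + 0.893386 = 0.750129.
Q̄ = (S_0/π) × [bracket] = (447/π) × 0.750129 = 106.7 W/m².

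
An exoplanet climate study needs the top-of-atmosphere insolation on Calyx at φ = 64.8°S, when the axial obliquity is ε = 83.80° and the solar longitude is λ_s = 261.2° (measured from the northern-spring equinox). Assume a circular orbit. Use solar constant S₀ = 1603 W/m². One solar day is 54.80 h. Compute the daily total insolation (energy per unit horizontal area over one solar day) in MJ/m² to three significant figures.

Solar declination: sin δ = sin ε · sin λ_s = sin 83.80° × sin 261.2° = -0.98245, so δ = -79.249°.
cos H₀ = −tan(-64.8°) tan(-79.249°) = -11.1925 ≤ −1 ⇒ polar day, H₀ = π.
Bracket: H₀ sin φ sin δ + cos φ cos δ sin H₀ = 3.1416×-0.90483×-0.98245 + 0.42578×0.18654×0.00000 = 2.792726 + 0.000000 = 2.792726.
Q̄ = (S₀/π) × [bracket] = (1603/π) × 2.792726 = 1425.0 W/m².
Daily total = Q̄ × 54.80 h × 3600 s/h = 1425.0 × 54.80 × 3600 / 10⁶ = 281.1 MJ/m².

281 MJ/m²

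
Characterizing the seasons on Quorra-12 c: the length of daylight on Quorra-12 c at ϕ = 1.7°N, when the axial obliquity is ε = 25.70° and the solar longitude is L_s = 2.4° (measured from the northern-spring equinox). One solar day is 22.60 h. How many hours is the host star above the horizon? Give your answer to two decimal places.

11.30 h

Solar declination: sin δ = sin ε · sin L_s = sin 25.70° × sin 2.4° = 0.01816, so δ = +1.041°.
cos h₀ = −tan ϕ · tan δ = −tan(+1.7°) × tan(+1.041°) = -0.0005, so h₀ = 1.5713 rad = 90.03°.
Daylight = 2h₀/(2π) × 22.60 h = (1.5713/π) × 22.60 = 11.30 h.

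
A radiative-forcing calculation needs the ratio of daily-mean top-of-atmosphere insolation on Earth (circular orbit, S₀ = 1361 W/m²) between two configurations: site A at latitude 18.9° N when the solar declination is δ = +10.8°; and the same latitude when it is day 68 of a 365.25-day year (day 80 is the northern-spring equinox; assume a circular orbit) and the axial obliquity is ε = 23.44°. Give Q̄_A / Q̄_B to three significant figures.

Q̄_A / Q̄_B ≈ 1.14

— Configuration A (φ=+18.9°):
cos H₀ = −tan(+18.9°) tan(+10.800°) = -0.0653, H₀ = 1.6362 rad.
Bracket: H₀ sin φ sin δ + cos φ cos δ sin H₀ = 1.6362×0.32392×0.18738 + 0.94609×0.98229×0.99786 = 0.099311 + 0.927346 = 1.026657.
Q̄ = (S₀/π) × [bracket] = (1361/π) × 1.026657 = 444.77 W/m².
— Configuration B (φ=+18.9°):
Solar longitude: λ_s = 360° × (68 − 80)/365.25 = -11.828°, i.e. -11.828° + 360° = 348.172°.
sin δ = sin 23.44° × sin 348.172° = -0.08153, so δ = -4.677°.
cos H₀ = −tan(+18.9°) tan(-4.677°) = 0.0280, H₀ = 1.5428 rad.
Bracket: H₀ sin φ sin δ + cos φ cos δ sin H₀ = 1.5428×0.32392×-0.08153 + 0.94609×0.99667×0.99961 = -0.040744 + 0.942572 = 0.901828.
Q̄ = (S₀/π) × [bracket] = (1361/π) × 0.901828 = 390.69 W/m².
Ratio Q̄_A / Q̄_B = 444.77 / 390.69 = 1.138.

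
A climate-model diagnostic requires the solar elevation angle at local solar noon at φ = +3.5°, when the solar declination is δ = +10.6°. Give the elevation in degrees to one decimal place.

At local noon the hour angle is zero, so the zenith angle equals |φ − δ| = |+3.5° − (+10.600°)| = 7.100°.
Elevation = 90° − 7.100° = 82.9°.

82.9°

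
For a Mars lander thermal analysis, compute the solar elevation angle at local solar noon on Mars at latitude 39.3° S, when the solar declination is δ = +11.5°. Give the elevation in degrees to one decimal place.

39.2°

At local noon the hour angle is zero, so the zenith angle equals |ϕ − δ| = |-39.3° − (+11.500°)| = 50.800°.
Elevation = 90° − 50.800° = 39.2°.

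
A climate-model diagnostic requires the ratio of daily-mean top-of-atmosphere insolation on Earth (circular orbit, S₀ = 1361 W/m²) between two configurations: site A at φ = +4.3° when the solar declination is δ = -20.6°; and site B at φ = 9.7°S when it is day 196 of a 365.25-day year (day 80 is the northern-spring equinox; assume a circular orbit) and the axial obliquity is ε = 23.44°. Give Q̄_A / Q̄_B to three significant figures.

Q̄_A / Q̄_B ≈ 1.08

— Configuration A (φ=+4.3°):
cos H₀ = −tan(+4.3°) tan(-20.600°) = 0.0283, H₀ = 1.5425 rad.
Bracket: H₀ sin φ sin δ + cos φ cos δ sin H₀ = 1.5425×0.07498×-0.35184 + 0.99719×0.93606×0.99960 = -0.040693 + 0.933056 = 0.892363.
Q̄ = (S₀/π) × [bracket] = (1361/π) × 0.892363 = 386.59 W/m².
— Configuration B (φ=-9.7°):
Solar longitude: λ_s = 360° × (196 − 80)/365.25 = 114.333°.
sin δ = sin 23.44° × sin 114.333° = 0.36245, so δ = +21.251°.
cos H₀ = −tan(-9.7°) tan(+21.251°) = 0.0665, H₀ = 1.5043 rad.
Bracket: H₀ sin φ sin δ + cos φ cos δ sin H₀ = 1.5043×-0.16849×0.36245 + 0.98570×0.93200×0.99779 = -0.091866 + 0.916642 = 0.824776.
Q̄ = (S₀/π) × [bracket] = (1361/π) × 0.824776 = 357.31 W/m².
Ratio Q̄_A / Q̄_B = 386.59 / 357.31 = 1.082.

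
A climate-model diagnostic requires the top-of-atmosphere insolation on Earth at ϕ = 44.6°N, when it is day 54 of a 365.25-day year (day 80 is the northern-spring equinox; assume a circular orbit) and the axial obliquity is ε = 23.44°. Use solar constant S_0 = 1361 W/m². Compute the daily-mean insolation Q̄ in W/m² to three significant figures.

Solar longitude: L_s = 360° × (54 − 80)/365.25 = -25.626°, i.e. -25.626° + 360° = 334.374°.
sin δ = sin 23.44° × sin 334.374° = -0.17204, so δ = -9.907°.
cos h₀ = −tan(+44.6°) tan(-9.907°) = 0.1722, h₀ = 1.3977 rad.
Bracket: h₀ sin ϕ sin δ + cos ϕ cos δ sin h₀ = 1.3977×0.70215×-0.17204 + 0.71203×0.98509×0.98506 = -0.168839 + 0.690935 = 0.522096.
Q̄ = (S_0/π) × [bracket] = (1361/π) × 0.522096 = 226.2 W/m².

Q̄ ≈ 226 W/m²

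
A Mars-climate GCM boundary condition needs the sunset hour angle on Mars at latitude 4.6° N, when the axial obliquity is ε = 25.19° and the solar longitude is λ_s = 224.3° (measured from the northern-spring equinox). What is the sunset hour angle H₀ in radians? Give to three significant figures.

H₀ = 1.55 rad

Solar declination: sin δ = sin ε · sin λ_s = sin 25.19° × sin 224.3° = -0.29726, so δ = -17.293°.
cos H₀ = −tan φ · tan δ = −tan(+4.6°) × tan(-17.293°) = 0.0250, so H₀ = 1.5457 rad = 88.56°.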